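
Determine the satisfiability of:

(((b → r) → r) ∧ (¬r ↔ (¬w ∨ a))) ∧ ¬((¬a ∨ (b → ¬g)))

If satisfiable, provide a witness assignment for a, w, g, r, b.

a=T, w=F, g=T, r=F, b=T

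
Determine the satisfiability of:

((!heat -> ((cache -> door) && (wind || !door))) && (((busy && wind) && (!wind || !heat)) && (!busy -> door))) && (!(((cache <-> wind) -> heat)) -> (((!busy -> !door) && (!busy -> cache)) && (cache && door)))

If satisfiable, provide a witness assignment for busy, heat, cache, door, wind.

busy: True, heat: False, cache: True, door: True, wind: True

  (!heat -> ((cache -> door) && (wind || !door))) && (((busy && wind) && (!wind || !heat)) && (!busy -> door)) = True
    !heat -> ((cache -> door) && (wind || !door)) = True
      !heat = True
      (cache -> door) && (wind || !door) = True
        cache -> door = True
        wind || !door = True
          !door = False
    ((busy && wind) && (!wind || !heat)) && (!busy -> door) = True
      (busy && wind) && (!wind || !heat) = True
        busy && wind = True
        !wind || !heat = True
          !wind = False
          !heat = True
      !busy -> door = True
        !busy = False
  !(((cache <-> wind) -> heat)) -> (((!busy -> !door) && (!busy -> cache)) && (cache && door)) = True
    !(((cache <-> wind) -> heat)) = True
      (cache <-> wind) -> heat = False
        cache <-> wind = True
    ((!busy -> !door) && (!busy -> cache)) && (cache && door) = True
      (!busy -> !door) && (!busy -> cache) = True
        !busy -> !door = True
          !busy = False
          !door = False
        !busy -> cache = True
          !busy = False
      cache && door = True
Both conjuncts True, so the formula holds.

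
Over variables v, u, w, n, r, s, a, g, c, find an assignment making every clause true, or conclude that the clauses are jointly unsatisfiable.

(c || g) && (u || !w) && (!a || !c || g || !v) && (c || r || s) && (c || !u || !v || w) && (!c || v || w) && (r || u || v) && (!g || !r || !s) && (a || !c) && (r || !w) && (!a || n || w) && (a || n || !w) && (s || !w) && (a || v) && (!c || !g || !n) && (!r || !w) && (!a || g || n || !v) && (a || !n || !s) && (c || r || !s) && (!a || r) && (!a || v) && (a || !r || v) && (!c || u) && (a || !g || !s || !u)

v=T; u=F; w=F; n=F; r=T; s=F; a=F; g=T; c=F

Try v = False:
  (a || v) forces a = True.
  clause (!a || v) is falsified — backtrack.
So v = True.
Set u = False.
  then (u || !w) forces w = False.
  then (!c || u) forces c = False.
  then (c || g) forces g = True.
Set n = False.
  then (!a || n || w) forces a = False.
Set r = True.
  then (!g || !r || !s) forces s = False.
All clauses satisfied.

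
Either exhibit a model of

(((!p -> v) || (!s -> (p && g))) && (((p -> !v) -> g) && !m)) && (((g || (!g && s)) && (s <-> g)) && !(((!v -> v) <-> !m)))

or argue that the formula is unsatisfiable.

m: False; v: False; s: True; g: True; p: False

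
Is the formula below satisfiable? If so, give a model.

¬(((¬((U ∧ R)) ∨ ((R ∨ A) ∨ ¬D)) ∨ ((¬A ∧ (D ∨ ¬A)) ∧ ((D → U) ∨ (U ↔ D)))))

Case R = True: the formula becomes ¬((True ∨ ((¬A ∧ (D ∨ ¬A)) ∧ ((D → U) ∨ (U ↔ D))))) = False.
Case R = False: the formula becomes ¬((True ∨ ((¬A ∧ (D ∨ ¬A)) ∧ ((D → U) ∨ (U ↔ D))))) = False.
Both cases fail — unsatisfiable.

Unsatisfiable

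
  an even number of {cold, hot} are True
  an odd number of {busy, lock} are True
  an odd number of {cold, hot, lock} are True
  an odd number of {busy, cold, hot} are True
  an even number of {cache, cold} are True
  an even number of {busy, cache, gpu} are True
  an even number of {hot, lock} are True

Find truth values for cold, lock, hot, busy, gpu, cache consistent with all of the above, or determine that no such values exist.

Adding constraints 2, 3, 4 mod 2: every variable appears an even number of times on the left, so the left side is 0.
But the right sides sum to 1 (mod 2). 0 ≠ 1 — the system is inconsistent.

No satisfying assignment exists.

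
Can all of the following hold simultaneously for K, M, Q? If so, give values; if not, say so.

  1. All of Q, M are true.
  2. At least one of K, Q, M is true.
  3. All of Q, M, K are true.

K=T, M=T, Q=T

  (1) {Q, M}: all 2 true ✓
  (2) {K, Q, M}: 3 true — at least one ✓
  (3) {Q, M, K}: all 3 true ✓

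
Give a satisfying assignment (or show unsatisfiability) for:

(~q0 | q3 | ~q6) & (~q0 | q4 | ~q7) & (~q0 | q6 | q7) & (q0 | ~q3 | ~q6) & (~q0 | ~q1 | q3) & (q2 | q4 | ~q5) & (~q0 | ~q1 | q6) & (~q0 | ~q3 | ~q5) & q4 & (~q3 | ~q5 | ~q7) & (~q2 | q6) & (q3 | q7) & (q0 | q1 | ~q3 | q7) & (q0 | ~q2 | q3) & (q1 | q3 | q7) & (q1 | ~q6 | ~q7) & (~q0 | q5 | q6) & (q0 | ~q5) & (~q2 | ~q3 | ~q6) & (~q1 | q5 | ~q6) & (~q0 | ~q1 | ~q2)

Unit clause (q4) forces q4 = True.
Set q0 = False.
  then (q0 | ~q5) forces q5 = False.
Set q1 = False.
Try q2 = True:
  (~q2 | q6) forces q6 = True.
  (q0 | ~q3 | ~q6) forces q3 = False.
  clause (q0 | ~q2 | q3) is falsified — backtrack.
So q2 = False.
Set q3 = True.
  then (q0 | ~q3 | ~q6) forces q6 = False.
  then (q0 | q1 | ~q3 | q7) forces q7 = True.
All clauses satisfied.

q0 = False, q1 = False, q2 = False, q3 = True, q4 = True, q5 = False, q6 = False, q7 = True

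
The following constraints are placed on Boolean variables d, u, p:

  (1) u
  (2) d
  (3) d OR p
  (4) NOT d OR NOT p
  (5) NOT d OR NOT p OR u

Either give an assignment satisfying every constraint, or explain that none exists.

Unit clause (u) forces u = True.
Unit clause (d) forces d = True.
In (NOT d OR NOT p) only NOT p is left, so p = False.
Check each clause:
  (u): u holds.
  (d): d holds.
  (d OR p): d holds.
  (NOT d OR NOT p): NOT p holds.
  (NOT d OR NOT p OR u): NOT p holds.
All clauses satisfied.

d=T, u=T, p=F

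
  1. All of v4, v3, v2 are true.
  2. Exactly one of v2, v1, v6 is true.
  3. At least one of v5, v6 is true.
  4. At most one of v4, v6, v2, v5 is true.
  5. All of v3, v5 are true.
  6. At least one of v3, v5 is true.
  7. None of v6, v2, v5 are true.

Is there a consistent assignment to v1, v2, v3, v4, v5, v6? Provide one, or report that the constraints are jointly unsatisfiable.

Case v2 = True:
  Constraint (7) is violated (v2=T) — contradiction.
Case v2 = False:
  Constraint (1) is violated (v2=F) — contradiction.
Both cases fail — unsatisfiable.

No satisfying assignment exists.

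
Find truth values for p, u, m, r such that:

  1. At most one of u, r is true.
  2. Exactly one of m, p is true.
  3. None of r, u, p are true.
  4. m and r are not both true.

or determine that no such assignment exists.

p=F; u=F; m=T; r=F

  (1) {u, r}: 0 true — at most one ✓
  (2) {m, p}: 1 true — exactly one ✓
  (3) {r, u, p}: 0 true — none ✓
  (4) m=T, r=F — not both ✓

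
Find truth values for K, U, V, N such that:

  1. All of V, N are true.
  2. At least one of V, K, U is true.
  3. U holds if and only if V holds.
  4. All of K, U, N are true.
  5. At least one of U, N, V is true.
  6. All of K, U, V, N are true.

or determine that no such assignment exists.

K = True, U = True, V = True, N = True

  (1) {V, N}: all 2 true ✓
  (2) {V, K, U}: 3 true — at least one ✓
  (3) U=T, V=T — same ✓
  (4) {K, U, N}: all 3 true ✓
  (5) {U, N, V}: 3 true — at least one ✓
  (6) {K, U, V, N}: all 4 true ✓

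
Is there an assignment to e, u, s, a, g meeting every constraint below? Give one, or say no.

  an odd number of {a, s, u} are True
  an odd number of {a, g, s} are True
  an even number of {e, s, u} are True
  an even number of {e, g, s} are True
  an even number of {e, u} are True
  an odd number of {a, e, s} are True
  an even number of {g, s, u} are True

e = True; u = True; s = False; a = False; g = True

{a, s, u}: 1 true → odd ✓
{a, g, s}: 1 true → odd ✓
{e, s, u}: 2 true → even ✓
{e, g, s}: 2 true → even ✓
{e, u}: 2 true → even ✓
{a, e, s}: 1 true → odd ✓
{g, s, u}: 2 true → even ✓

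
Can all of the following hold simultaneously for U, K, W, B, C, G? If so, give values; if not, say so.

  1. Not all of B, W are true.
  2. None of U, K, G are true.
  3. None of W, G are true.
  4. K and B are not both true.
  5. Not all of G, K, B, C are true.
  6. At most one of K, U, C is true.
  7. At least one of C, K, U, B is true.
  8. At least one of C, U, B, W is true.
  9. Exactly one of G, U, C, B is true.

U: False, K: False, W: False, B: False, C: True, G: False

  (1) {B, W}: 0/2 true — not all ✓
  (2) {U, K, G}: 0 true — none ✓
  (3) {W, G}: 0 true — none ✓
  (4) K=F, B=F — not both ✓
  (5) {G, K, B, C}: 1/4 true — not all ✓
  (6) {K, U, C}: 1 true — at most one ✓
  (7) {C, K, U, B}: 1 true — at least one ✓
  (8) {C, U, B, W}: 1 true — at least one ✓
  (9) {G, U, C, B}: 1 true — exactly one ✓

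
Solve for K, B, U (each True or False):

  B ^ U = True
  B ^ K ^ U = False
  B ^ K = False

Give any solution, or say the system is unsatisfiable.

K = True, B = True, U = False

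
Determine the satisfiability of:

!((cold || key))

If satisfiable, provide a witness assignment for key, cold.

key = False, cold = False

  !((cold || key)) = True
    cold || key = False
The formula evaluates to True.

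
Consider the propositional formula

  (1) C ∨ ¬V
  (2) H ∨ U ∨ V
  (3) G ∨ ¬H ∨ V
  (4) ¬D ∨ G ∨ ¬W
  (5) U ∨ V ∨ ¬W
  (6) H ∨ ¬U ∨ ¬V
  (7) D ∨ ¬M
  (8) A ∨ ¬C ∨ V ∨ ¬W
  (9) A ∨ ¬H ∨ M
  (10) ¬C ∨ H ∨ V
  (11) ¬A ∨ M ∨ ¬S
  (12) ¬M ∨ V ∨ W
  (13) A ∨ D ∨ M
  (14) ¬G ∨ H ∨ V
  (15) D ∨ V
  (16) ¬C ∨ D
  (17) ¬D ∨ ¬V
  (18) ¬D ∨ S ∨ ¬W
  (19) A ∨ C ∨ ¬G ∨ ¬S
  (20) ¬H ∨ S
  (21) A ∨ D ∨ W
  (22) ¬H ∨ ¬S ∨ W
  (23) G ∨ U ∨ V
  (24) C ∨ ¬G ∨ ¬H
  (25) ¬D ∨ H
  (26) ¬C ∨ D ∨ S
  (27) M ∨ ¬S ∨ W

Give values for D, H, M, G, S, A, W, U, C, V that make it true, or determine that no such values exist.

D=T; H=T; M=T; G=T; S=T; A=T; W=T; U=T; C=T; V=F

Set D = True.
  then (¬D ∨ ¬V) forces V = False.
  then (¬D ∨ H) forces H = True.
  then (G ∨ ¬H ∨ V) forces G = True.
  then (¬H ∨ S) forces S = True.
  then (¬H ∨ ¬S ∨ W) forces W = True.
  then (C ∨ ¬G ∨ ¬H) forces C = True.
  then (U ∨ V ∨ ¬W) forces U = True.
  then (A ∨ ¬C ∨ V ∨ ¬W) forces A = True.
  then (¬A ∨ M ∨ ¬S) forces M = True.
All clauses satisfied.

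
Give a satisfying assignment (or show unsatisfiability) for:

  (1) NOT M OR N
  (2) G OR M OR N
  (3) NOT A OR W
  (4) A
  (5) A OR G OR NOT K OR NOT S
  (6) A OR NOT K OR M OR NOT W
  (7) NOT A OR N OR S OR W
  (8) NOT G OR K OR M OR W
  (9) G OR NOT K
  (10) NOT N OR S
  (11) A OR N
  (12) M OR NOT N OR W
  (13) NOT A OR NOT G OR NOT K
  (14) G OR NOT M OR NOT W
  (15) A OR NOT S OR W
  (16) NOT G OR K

Unit clause (A) forces A = True.
In (NOT A OR W) only W is left, so W = True.
Set N = True.
  then (NOT N OR S) forces S = True.
Try G = True:
  (NOT A OR NOT G OR NOT K) forces K = False.
  clause (NOT G OR K) is falsified — backtrack.
So G = False.
  then (G OR NOT K) forces K = False.
  then (G OR NOT M OR NOT W) forces M = False.
All clauses satisfied.

N = True, A = True, S = True, G = False, K = False, W = True, M = False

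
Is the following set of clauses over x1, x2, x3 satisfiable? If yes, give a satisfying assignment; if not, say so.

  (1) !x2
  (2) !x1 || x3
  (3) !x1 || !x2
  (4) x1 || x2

x1: True; x2: False; x3: True

Unit clause (!x2) forces x2 = False.
In (x1 || x2) only x1 is left, so x1 = True.
In (!x1 || x3) only x3 is left, so x3 = True.
Check each clause:
  (!x2): !x2 holds.
  (!x1 || x3): x3 holds.
  (!x1 || !x2): !x2 holds.
  (x1 || x2): x1 holds.
All clauses satisfied.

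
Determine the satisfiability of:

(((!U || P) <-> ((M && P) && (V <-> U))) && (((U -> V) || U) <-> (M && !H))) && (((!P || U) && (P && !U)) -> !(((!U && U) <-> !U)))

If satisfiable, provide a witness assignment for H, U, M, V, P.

H=F; U=T; M=T; V=T; P=T

  ((!U || P) <-> ((M && P) && (V <-> U))) && (((U -> V) || U) <-> (M && !H)) = True
    (!U || P) <-> ((M && P) && (V <-> U)) = True
      !U || P = True
        !U = False
      (M && P) && (V <-> U) = True
        M && P = True
        V <-> U = True
    ((U -> V) || U) <-> (M && !H) = True
      (U -> V) || U = True
        U -> V = True
      M && !H = True
        !H = True
  ((!P || U) && (P && !U)) -> !(((!U && U) <-> !U)) = True
    (!P || U) && (P && !U) = False
      !P || U = True
        !P = False
      P && !U = False
        !U = False
    !(((!U && U) <-> !U)) = False
      (!U && U) <-> !U = True
        !U && U = False
          !U = False
        !U = False
Both conjuncts True, so the formula holds.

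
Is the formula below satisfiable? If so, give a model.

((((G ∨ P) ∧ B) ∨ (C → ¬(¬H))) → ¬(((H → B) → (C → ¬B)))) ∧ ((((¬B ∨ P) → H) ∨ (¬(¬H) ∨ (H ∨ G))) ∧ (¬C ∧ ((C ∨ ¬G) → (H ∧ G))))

Unsatisfiable — no assignment works.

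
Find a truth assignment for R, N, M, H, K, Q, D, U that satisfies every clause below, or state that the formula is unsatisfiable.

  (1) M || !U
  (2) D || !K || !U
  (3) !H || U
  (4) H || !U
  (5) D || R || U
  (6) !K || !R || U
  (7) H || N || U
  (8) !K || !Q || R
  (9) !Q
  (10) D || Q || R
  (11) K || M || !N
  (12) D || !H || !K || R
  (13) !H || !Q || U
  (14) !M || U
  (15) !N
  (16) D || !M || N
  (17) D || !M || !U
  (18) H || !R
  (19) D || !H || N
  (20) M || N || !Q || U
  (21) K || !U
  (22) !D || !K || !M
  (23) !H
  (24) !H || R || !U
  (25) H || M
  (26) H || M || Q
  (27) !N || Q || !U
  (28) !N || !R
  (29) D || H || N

Case H = True:
  Clause (!H) is falsified — contradiction.
Case H = False:
  (H || !U) forces U = False.
  (H || N || U) forces N = True.
  Clause (!N) is falsified — contradiction.
Both cases fail, so the formula is unsatisfiable.

No satisfying assignment exists.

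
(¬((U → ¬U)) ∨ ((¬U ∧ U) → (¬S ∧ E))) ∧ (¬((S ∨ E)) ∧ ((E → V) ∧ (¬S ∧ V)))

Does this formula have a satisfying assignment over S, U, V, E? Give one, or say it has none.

S=F; U=F; V=T; E=F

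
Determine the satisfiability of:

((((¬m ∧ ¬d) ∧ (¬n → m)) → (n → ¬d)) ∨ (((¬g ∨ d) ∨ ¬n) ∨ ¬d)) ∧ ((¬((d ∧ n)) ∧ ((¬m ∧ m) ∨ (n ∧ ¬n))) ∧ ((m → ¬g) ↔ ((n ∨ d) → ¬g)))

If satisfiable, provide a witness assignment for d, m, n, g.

The conjunct (¬m ∧ m) ∨ (n ∧ ¬n) is unsatisfiable on its own:
  m=F, n=F: evaluates to False.
  m=F, n=T: evaluates to False.
  m=T, n=F: evaluates to False.
  m=T, n=T: evaluates to False.
So the whole conjunction is unsatisfiable.

The formula is unsatisfiable.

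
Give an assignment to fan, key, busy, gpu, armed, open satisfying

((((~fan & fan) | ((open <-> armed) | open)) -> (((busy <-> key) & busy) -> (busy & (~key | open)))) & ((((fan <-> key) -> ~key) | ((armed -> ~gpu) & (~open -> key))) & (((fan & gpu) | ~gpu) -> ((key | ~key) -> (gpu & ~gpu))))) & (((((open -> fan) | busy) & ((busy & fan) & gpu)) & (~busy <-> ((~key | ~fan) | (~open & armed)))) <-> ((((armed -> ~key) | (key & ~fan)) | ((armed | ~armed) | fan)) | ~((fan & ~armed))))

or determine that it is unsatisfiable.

Case fan = True: the formula simplifies to ((((open <-> armed) | open) -> (((busy <-> key) & busy) -> (busy & (~key | open)))) & (((key -> ~key) | ((armed -> ~gpu) & (~open -> key))) & ((gpu | ~gpu) -> ((key | ~key) -> (gpu & ~gpu))))) & ((busy & gpu) & (~busy <-> (~key | (~open & armed)))).
  gpu = True: simplifies to ((((open <-> armed) | open) -> (((busy <-> key) & busy) -> (busy & (~key | open)))) & (((key -> ~key) | (~armed & (~open -> key))) & ~((key | ~key)))) & (busy & (~busy <-> (~key | (~open & armed)))).
    key = True: the conjunct ~((key | ~key)) becomes ~((True | False)) = False.
    key = False: the conjunct ~((key | ~key)) becomes ~((False | True)) = False.
  gpu = False: the conjunct gpu is False.
Case fan = False: the conjunct ((((open -> fan) | busy) & ((busy & fan) & gpu)) & (~busy <-> ((~key | ~fan) | (~open & armed)))) <-> ((((armed -> ~key) | (key & ~fan)) | ((armed | ~armed) | fan)) | ~((fan & ~armed))) becomes (False & ~busy) <-> ((((armed -> ~key) | key) | (armed | ~armed)) | True) = False.
Both cases fail — unsatisfiable.

Unsatisfiable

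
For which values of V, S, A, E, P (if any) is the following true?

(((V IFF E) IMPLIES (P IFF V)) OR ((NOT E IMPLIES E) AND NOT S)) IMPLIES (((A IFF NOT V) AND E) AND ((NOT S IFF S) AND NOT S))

V = True, S = True, A = False, E = True, P = False

  (((V IFF E) IMPLIES (P IFF V)) OR ((NOT E IMPLIES E) AND NOT S)) IMPLIES (((A IFF NOT V) AND E) AND ((NOT S IFF S) AND NOT S)) = True
    ((V IFF E) IMPLIES (P IFF V)) OR ((NOT E IMPLIES E) AND NOT S) = False
      (V IFF E) IMPLIES (P IFF V) = False
        V IFF E = True
        P IFF V = False
      (NOT E IMPLIES E) AND NOT S = False
        NOT E IMPLIES E = True
          NOT E = False
        NOT S = False
    ((A IFF NOT V) AND E) AND ((NOT S IFF S) AND NOT S) = False
      (A IFF NOT V) AND E = True
        A IFF NOT V = True
          NOT V = False
      (NOT S IFF S) AND NOT S = False
        NOT S IFF S = False
          NOT S = False
        NOT S = False
The formula evaluates to True.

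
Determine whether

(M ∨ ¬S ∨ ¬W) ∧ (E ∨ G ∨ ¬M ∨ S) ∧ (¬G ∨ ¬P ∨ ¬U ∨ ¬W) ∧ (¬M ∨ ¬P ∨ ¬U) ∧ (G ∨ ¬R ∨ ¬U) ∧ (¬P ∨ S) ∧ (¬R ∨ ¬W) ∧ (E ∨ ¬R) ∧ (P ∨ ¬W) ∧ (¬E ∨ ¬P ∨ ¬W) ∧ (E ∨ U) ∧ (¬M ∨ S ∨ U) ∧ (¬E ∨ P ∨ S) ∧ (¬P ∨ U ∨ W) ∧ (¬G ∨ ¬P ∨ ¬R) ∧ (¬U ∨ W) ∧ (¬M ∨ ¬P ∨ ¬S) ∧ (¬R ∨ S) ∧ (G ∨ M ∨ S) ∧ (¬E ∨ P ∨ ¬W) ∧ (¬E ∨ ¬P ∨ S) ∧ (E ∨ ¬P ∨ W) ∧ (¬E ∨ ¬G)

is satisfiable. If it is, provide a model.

Set M = False.
Set S = True.
  then (M ∨ ¬S ∨ ¬W) forces W = False.
  then (¬U ∨ W) forces U = False.
  then (E ∨ U) forces E = True.
  then (¬P ∨ U ∨ W) forces P = False.
  then (¬E ∨ ¬G) forces G = False.
Set R = False.
All clauses satisfied.

M = False; S = True; U = False; W = False; G = False; E = True; R = False; P = False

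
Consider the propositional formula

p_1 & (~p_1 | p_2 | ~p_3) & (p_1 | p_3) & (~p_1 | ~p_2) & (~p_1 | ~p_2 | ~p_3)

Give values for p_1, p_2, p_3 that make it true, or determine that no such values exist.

Unit clause (p_1) forces p_1 = True.
In (~p_1 | ~p_2) only ~p_2 is left, so p_2 = False.
In (~p_1 | p_2 | ~p_3) only ~p_3 is left, so p_3 = False.
Check each clause:
  (p_1): p_1 holds.
  (~p_1 | p_2 | ~p_3): ~p_3 holds.
  (p_1 | p_3): p_1 holds.
  (~p_1 | ~p_2): ~p_2 holds.
  (~p_1 | ~p_2 | ~p_3): ~p_2 holds.
All clauses satisfied.

p_1=T; p_2=F; p_3=F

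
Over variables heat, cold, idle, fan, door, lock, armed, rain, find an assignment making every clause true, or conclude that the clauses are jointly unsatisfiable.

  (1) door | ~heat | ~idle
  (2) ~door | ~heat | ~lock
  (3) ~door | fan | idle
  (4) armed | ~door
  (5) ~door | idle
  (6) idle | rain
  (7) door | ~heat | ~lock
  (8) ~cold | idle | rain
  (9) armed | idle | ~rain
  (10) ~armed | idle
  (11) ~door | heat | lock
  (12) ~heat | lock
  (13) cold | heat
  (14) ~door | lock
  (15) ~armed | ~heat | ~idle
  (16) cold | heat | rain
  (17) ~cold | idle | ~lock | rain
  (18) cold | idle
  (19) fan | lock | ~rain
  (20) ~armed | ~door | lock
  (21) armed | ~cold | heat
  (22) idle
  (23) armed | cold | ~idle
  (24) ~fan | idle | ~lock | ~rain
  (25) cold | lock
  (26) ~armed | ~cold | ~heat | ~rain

heat = False, cold = True, idle = True, fan = True, door = False, lock = True, armed = True, rain = False

Unit clause (idle) forces idle = True.
Try heat = True:
  (door | ~heat | ~idle) forces door = True.
  (~door | ~heat | ~lock) forces lock = False.
  clause (~heat | lock) is falsified — backtrack.
So heat = False.
  then (cold | heat) forces cold = True.
  then (armed | ~cold | heat) forces armed = True.
Set fan = True.
Set door = False.
Set lock = True.
Set rain = False.
All clauses satisfied.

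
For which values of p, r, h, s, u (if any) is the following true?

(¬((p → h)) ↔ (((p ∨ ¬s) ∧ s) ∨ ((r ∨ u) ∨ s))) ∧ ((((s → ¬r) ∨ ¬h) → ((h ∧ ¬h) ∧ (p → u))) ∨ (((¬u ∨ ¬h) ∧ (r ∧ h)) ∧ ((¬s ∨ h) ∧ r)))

Case h = True: the formula simplifies to ¬((((p ∨ ¬s) ∧ s) ∨ ((r ∨ u) ∨ s))) ∧ (¬((s → ¬r)) ∨ ((¬u ∧ r) ∧ r)).
  r = True: the conjunct ¬((((p ∨ ¬s) ∧ s) ∨ ((r ∨ u) ∨ s))) becomes ¬((((p ∨ ¬s) ∧ s) ∨ True)) = False.
  r = False: the conjunct ¬((s → ¬r)) ∨ ((¬u ∧ r) ∧ r) becomes ¬True ∨ (False ∧ False) = False.
Case h = False: the conjunct (((s → ¬r) ∨ ¬h) → ((h ∧ ¬h) ∧ (p → u))) ∨ (((¬u ∨ ¬h) ∧ (r ∧ h)) ∧ ((¬s ∨ h) ∧ r)) becomes (True → False) ∨ (False ∧ (¬s ∧ r)) = False.
Both cases fail — unsatisfiable.

No satisfying assignment exists.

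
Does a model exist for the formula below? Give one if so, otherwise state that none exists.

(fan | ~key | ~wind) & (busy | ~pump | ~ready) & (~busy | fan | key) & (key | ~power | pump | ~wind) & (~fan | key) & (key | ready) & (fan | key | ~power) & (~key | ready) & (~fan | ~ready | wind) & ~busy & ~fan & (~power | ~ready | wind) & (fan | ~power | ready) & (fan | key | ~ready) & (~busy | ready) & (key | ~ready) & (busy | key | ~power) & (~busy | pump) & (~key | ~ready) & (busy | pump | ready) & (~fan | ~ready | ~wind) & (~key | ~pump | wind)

Case key = True:
  (~key | ready) forces ready = True.
  Clause (~key | ~ready) is falsified — contradiction.
Case key = False:
  (~fan | key) forces fan = False.
  (~busy | fan | key) forces busy = False.
  (key | ready) forces ready = True.
  Clause (fan | key | ~ready) is falsified — contradiction.
Both cases fail, so the formula is unsatisfiable.

Unsatisfiable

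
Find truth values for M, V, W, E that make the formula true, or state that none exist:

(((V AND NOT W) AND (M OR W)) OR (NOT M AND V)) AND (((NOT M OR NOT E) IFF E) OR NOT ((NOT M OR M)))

M = False; V = True; W = False; E = True

  ((V AND NOT W) AND (M OR W)) OR (NOT M AND V) = True
    (V AND NOT W) AND (M OR W) = False
      V AND NOT W = True
        NOT W = True
      M OR W = False
    NOT M AND V = True
      NOT M = True
  ((NOT M OR NOT E) IFF E) OR NOT ((NOT M OR M)) = True
    (NOT M OR NOT E) IFF E = True
      NOT M OR NOT E = True
        NOT M = True
        NOT E = False
    NOT ((NOT M OR M)) = False
      NOT M OR M = True
        NOT M = True
Both conjuncts True, so the formula holds.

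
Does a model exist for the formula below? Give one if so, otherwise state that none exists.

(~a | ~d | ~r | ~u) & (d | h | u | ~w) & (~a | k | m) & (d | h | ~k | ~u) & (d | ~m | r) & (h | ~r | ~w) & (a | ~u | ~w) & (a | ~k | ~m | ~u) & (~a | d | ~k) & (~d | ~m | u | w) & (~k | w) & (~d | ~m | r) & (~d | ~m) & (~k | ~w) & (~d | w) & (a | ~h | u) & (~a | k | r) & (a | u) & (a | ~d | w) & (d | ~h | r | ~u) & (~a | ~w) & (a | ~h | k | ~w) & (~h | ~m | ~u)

w=F, r=T, m=T, k=F, d=F, u=F, a=T, h=T

Try w = True:
  (~k | ~w) forces k = False.
  (~a | ~w) forces a = False.
  (a | ~u | ~w) forces u = False.
  clause (a | u) is falsified — backtrack.
So w = False.
  then (~k | w) forces k = False.
  then (~d | w) forces d = False.
Set r = True.
Set m = True.
Set u = False.
  then (a | u) forces a = True.
Set h = True.
All clauses satisfied.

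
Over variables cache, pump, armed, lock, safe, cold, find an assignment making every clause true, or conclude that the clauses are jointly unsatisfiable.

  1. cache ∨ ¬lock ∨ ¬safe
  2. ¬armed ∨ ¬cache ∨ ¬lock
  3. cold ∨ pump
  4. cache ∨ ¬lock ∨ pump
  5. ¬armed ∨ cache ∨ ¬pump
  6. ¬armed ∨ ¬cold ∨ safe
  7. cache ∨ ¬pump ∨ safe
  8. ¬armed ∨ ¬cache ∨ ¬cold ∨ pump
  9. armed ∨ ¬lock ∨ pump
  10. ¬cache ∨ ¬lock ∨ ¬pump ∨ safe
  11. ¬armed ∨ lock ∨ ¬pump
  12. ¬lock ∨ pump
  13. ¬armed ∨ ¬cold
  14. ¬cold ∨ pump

cache = True; pump = True; armed = False; lock = False; safe = True; cold = True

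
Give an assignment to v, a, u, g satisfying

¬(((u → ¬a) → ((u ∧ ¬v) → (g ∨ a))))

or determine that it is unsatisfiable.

v=F, a=F, u=T, g=F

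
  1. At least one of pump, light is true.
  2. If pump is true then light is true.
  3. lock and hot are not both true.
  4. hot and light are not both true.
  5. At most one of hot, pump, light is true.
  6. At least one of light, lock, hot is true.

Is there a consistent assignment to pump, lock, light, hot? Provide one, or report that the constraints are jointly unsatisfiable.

pump: False, lock: True, light: True, hot: False

  (1) {pump, light}: 1 true — at least one ✓
  (2) pump=F ⇒ light: vacuous ✓
  (3) lock=T, hot=F — not both ✓
  (4) hot=F, light=T — not both ✓
  (5) {hot, pump, light}: 1 true — at most one ✓
  (6) {light, lock, hot}: 2 true — at least one ✓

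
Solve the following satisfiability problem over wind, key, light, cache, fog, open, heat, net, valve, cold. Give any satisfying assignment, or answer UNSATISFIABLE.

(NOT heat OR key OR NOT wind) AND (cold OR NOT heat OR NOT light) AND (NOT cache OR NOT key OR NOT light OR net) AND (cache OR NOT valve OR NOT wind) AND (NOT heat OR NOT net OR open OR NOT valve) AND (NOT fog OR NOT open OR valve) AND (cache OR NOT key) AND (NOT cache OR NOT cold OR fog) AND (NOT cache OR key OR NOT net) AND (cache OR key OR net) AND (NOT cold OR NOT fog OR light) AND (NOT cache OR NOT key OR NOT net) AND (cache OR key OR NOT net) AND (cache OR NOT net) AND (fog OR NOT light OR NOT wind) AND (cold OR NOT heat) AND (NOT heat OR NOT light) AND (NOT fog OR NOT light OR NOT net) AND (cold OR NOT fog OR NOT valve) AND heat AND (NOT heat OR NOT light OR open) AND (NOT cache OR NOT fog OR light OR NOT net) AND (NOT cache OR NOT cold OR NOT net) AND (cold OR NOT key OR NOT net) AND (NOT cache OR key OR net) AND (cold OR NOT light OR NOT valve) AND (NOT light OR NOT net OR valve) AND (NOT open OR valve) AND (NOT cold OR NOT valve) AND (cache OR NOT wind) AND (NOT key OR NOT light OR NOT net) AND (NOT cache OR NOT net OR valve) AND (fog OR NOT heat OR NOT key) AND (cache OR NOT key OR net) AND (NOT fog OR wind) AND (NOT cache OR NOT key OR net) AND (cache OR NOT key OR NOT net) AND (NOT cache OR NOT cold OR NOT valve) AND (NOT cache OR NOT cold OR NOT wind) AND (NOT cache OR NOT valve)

Case cache = True:
  (heat) forces heat = True.
  (cold OR NOT heat) forces cold = True.
  (NOT cache OR NOT cold OR fog) forces fog = True.
  (NOT cold OR NOT fog OR light) forces light = True.
  Clause (NOT heat OR NOT light) is falsified — contradiction.
Case cache = False:
  (cache OR NOT key) forces key = False.
  (cache OR key OR net) forces net = True.
  Clause (cache OR key OR NOT net) is falsified — contradiction.
Both cases fail, so the formula is unsatisfiable.

Unsatisfiable — no assignment works.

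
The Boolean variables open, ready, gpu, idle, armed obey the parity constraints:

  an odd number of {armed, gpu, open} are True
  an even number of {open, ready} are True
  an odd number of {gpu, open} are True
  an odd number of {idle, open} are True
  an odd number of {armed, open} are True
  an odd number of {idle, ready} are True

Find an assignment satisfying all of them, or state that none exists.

open = True, ready = True, gpu = False, idle = False, armed = False

{armed, gpu, open}: 1 true → odd ✓
{open, ready}: 2 true → even ✓
{gpu, open}: 1 true → odd ✓
{idle, open}: 1 true → odd ✓
{armed, open}: 1 true → odd ✓
{idle, ready}: 1 true → odd ✓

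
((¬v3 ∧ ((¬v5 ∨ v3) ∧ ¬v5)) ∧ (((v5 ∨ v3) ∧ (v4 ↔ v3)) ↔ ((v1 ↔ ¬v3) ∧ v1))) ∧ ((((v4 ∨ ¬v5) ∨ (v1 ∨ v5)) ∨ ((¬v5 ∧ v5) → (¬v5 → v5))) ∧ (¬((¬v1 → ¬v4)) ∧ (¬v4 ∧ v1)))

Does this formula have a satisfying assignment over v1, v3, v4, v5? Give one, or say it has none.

Unsatisfiable — no assignment works.

Case v1 = True: the conjunct ¬((¬v1 → ¬v4)) becomes ¬((False → ¬v4)) = False.
Case v1 = False: the conjunct v1 is False.
Both cases fail — unsatisfiable.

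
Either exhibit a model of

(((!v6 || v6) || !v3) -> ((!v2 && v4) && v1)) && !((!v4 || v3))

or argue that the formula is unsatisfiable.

v1: True; v2: False; v3: False; v4: True; v6: False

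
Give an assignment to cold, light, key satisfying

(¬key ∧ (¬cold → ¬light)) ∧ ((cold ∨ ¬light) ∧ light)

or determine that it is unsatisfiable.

cold=T, light=T, key=F

  ¬key ∧ (¬cold → ¬light) = True
    ¬key = True
    ¬cold → ¬light = True
      ¬cold = False
      ¬light = False
  (cold ∨ ¬light) ∧ light = True
    cold ∨ ¬light = True
      ¬light = False
Both conjuncts True, so the formula holds.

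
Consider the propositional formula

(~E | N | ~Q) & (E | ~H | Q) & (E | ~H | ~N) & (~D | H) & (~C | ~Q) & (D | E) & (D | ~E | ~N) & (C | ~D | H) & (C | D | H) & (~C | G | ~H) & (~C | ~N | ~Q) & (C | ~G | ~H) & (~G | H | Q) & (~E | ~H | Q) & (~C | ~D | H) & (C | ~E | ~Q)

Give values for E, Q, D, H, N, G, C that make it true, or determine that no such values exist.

Set E = True.
Try Q = True:
  (~E | N | ~Q) forces N = True.
  (~C | ~Q) forces C = False.
  clause (C | ~E | ~Q) is falsified — backtrack.
So Q = False.
  then (~E | ~H | Q) forces H = False.
  then (~D | H) forces D = False.
  then (D | ~E | ~N) forces N = False.
  then (C | D | H) forces C = True.
  then (~G | H | Q) forces G = False.
All clauses satisfied.

E: True; Q: False; D: False; H: False; N: False; G: False; C: True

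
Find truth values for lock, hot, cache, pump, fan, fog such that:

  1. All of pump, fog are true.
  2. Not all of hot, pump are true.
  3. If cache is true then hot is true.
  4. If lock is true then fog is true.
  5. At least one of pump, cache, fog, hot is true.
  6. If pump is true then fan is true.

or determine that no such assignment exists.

lock=F, hot=F, cache=F, pump=T, fan=T, fog=T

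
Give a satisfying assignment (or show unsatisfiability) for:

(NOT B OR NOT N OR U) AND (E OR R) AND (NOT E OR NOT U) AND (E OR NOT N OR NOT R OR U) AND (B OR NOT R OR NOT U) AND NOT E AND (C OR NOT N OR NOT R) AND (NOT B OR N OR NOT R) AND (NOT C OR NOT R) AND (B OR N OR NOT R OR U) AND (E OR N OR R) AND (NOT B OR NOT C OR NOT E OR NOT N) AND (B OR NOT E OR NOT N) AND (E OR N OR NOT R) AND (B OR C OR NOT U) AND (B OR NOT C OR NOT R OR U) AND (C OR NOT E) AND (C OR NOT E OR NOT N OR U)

Unsatisfiable — no assignment works.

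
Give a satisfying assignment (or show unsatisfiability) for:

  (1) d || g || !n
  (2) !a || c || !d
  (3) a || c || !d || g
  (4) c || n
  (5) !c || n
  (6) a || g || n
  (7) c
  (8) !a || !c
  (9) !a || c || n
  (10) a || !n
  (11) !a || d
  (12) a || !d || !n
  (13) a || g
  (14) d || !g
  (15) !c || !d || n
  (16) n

Case c = True:
  (!c || n) forces n = True.
  (!a || !c) forces a = False.
  Clause (a || !n) is falsified — contradiction.
Case c = False:
  Clause (c) is falsified — contradiction.
Both cases fail, so the formula is unsatisfiable.

The formula is unsatisfiable.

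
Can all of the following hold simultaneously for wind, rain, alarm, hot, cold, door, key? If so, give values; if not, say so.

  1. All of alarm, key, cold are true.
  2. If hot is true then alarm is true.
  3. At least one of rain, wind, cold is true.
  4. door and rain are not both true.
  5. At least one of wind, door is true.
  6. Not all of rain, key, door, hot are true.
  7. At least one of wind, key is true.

wind = True; rain = False; alarm = True; hot = False; cold = True; door = True; key = True

  (1) {alarm, key, cold}: all 3 true ✓
  (2) hot=F ⇒ alarm: vacuous ✓
  (3) {rain, wind, cold}: 2 true — at least one ✓
  (4) door=T, rain=F — not both ✓
  (5) {wind, door}: 2 true — at least one ✓
  (6) {rain, key, door, hot}: 2/4 true — not all ✓
  (7) {wind, key}: 2 true — at least one ✓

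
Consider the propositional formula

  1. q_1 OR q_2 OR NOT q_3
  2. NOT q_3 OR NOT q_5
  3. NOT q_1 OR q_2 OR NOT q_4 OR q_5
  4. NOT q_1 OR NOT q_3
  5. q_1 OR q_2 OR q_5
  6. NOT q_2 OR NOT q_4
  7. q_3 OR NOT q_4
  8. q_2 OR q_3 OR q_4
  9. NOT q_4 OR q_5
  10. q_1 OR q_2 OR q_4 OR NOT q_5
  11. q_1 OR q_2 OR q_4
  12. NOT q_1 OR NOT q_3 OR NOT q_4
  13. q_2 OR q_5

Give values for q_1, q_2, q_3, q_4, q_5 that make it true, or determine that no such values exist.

q_1 = False, q_2 = True, q_3 = True, q_4 = False, q_5 = False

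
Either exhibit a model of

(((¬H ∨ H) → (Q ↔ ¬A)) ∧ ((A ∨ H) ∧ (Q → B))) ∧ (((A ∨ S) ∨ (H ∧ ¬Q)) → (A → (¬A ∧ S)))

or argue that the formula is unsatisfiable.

H: True, B: True, A: False, S: False, Q: True

  ((¬H ∨ H) → (Q ↔ ¬A)) ∧ ((A ∨ H) ∧ (Q → B)) = True
    (¬H ∨ H) → (Q ↔ ¬A) = True
      ¬H ∨ H = True
        ¬H = False
      Q ↔ ¬A = True
        ¬A = True
    (A ∨ H) ∧ (Q → B) = True
      A ∨ H = True
      Q → B = True
  ((A ∨ S) ∨ (H ∧ ¬Q)) → (A → (¬A ∧ S)) = True
    (A ∨ S) ∨ (H ∧ ¬Q) = False
      A ∨ S = False
      H ∧ ¬Q = False
        ¬Q = False
    A → (¬A ∧ S) = True
      ¬A ∧ S = False
        ¬A = True
Both conjuncts True, so the formula holds.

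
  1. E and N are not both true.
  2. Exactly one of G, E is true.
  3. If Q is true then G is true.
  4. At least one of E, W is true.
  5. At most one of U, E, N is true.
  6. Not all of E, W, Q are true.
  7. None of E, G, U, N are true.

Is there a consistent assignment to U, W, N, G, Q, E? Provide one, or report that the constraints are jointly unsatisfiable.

Case G = True:
  Constraint (7) is violated (G=T) — contradiction.
Case G = False:
  (2) with G=F forces E = True.
  Constraint (7) is violated (E=T) — contradiction.
Both cases fail — unsatisfiable.

UNSATISFIABLE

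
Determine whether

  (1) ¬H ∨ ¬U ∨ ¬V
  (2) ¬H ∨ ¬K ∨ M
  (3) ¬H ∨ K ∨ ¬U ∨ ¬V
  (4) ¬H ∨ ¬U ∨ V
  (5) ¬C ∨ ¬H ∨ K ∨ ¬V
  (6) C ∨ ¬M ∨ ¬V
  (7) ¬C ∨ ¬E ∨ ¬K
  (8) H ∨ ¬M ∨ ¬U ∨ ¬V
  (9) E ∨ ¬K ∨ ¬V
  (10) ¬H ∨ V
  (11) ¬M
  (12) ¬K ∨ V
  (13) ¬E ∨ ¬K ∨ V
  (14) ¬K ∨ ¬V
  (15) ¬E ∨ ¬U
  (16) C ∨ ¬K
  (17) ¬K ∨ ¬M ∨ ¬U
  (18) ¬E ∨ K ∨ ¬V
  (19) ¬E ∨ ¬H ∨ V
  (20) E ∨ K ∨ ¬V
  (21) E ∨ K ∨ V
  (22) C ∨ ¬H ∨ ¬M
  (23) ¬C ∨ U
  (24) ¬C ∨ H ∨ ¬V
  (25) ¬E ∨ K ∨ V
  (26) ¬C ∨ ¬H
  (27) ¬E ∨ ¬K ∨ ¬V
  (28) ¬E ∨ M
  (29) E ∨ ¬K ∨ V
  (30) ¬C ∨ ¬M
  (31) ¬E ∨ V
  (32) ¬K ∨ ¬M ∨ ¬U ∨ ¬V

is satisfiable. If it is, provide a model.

Case K = True:
  (¬M) forces M = False.
  (¬H ∨ ¬K ∨ M) forces H = False.
  (¬K ∨ V) forces V = True.
  Clause (¬K ∨ ¬V) is falsified — contradiction.
Case K = False:
  (¬M) forces M = False.
  (¬E ∨ M) forces E = False.
  (E ∨ K ∨ ¬V) forces V = False.
  Clause (E ∨ K ∨ V) is falsified — contradiction.
Both cases fail, so the formula is unsatisfiable.

No satisfying assignment exists.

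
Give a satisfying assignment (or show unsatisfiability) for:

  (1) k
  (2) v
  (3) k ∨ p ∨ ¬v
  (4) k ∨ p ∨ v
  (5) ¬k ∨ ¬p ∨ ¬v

k = True, v = True, p = False

Unit clause (k) forces k = True.
Unit clause (v) forces v = True.
In (¬k ∨ ¬p ∨ ¬v) only ¬p is left, so p = False.
Check each clause:
  (k): k holds.
  (v): v holds.
  (k ∨ p ∨ ¬v): k holds.
  (k ∨ p ∨ v): k holds.
  (¬k ∨ ¬p ∨ ¬v): ¬p holds.
All clauses satisfied.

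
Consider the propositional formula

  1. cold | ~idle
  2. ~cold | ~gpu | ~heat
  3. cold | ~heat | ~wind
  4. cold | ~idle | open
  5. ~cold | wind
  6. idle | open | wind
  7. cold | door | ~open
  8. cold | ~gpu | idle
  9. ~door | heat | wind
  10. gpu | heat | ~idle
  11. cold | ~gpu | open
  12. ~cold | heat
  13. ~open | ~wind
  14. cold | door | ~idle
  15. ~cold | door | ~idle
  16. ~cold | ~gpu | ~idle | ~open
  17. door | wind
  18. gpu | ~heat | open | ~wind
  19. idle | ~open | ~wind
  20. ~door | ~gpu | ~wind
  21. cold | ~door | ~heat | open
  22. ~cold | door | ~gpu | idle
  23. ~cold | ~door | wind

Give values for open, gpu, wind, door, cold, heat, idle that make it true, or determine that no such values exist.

open = False; gpu = False; wind = True; door = True; cold = False; heat = False; idle = False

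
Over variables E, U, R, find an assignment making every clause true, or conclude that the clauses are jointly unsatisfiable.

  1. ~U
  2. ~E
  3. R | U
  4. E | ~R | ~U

Unit clause (~U) forces U = False.
Unit clause (~E) forces E = False.
In (R | U) only R is left, so R = True.
Check each clause:
  (~U): ~U holds.
  (~E): ~E holds.
  (R | U): R holds.
  (E | ~R | ~U): ~U holds.
All clauses satisfied.

E = False, U = False, R = True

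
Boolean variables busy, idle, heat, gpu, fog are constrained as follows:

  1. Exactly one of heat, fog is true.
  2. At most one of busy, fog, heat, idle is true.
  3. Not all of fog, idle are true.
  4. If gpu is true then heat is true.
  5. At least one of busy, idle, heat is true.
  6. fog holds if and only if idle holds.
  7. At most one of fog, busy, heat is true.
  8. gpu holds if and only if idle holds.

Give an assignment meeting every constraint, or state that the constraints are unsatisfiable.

busy = False, idle = False, heat = True, gpu = False, fog = False

  (1) {heat, fog}: 1 true — exactly one ✓
  (2) {busy, fog, heat, idle}: 1 true — at most one ✓
  (3) {fog, idle}: 0/2 true — not all ✓
  (4) gpu=F ⇒ heat: vacuous ✓
  (5) {busy, idle, heat}: 1 true — at least one ✓
  (6) fog=F, idle=F — same ✓
  (7) {fog, busy, heat}: 1 true — at most one ✓
  (8) gpu=F, idle=F — same ✓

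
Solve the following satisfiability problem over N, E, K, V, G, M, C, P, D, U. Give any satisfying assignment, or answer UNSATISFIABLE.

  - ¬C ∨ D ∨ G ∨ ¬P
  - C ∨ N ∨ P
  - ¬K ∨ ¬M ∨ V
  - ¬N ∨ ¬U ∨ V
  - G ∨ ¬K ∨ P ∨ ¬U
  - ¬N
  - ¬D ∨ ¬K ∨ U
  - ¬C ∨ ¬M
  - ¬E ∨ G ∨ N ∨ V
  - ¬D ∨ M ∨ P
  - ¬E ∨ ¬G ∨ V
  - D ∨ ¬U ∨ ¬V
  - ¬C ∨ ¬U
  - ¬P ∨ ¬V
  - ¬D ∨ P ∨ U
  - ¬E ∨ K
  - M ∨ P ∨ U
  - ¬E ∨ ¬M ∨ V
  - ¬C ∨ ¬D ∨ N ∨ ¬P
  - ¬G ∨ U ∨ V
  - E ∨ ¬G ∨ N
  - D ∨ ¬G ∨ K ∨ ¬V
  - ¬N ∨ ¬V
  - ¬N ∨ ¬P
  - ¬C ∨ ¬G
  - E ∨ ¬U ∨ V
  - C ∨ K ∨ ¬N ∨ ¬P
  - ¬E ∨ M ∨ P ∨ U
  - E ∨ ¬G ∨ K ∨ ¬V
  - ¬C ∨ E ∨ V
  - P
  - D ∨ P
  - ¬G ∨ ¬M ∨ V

Unit clause (¬N) forces N = False.
Unit clause (P) forces P = True.
In (¬P ∨ ¬V) only ¬V is left, so V = False.
Try E = True:
  (¬E ∨ G ∨ N ∨ V) forces G = True.
  clause (¬E ∨ ¬G ∨ V) is falsified — backtrack.
So E = False.
  then (E ∨ ¬G ∨ N) forces G = False.
  then (E ∨ ¬U ∨ V) forces U = False.
  then (¬C ∨ E ∨ V) forces C = False.
Set K = False.
Set M = True.
Set D = False.
All clauses satisfied.

N = False, E = False, K = False, V = False, G = False, M = True, C = False, P = True, D = False, U = False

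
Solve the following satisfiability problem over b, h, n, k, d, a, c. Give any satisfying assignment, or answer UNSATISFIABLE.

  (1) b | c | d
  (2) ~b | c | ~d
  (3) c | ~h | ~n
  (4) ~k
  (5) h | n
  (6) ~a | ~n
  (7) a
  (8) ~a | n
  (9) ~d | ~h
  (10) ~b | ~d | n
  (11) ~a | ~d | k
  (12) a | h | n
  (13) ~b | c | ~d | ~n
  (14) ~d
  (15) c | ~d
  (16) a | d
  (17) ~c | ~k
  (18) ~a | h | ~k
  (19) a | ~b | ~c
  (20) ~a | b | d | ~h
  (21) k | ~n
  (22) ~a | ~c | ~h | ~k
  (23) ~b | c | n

The formula is unsatisfiable.

Case k = True:
  Clause (~k) is falsified — contradiction.
Case k = False:
  (a) forces a = True.
  (~a | ~n) forces n = False.
  Clause (~a | n) is falsified — contradiction.
Both cases fail, so the formula is unsatisfiable.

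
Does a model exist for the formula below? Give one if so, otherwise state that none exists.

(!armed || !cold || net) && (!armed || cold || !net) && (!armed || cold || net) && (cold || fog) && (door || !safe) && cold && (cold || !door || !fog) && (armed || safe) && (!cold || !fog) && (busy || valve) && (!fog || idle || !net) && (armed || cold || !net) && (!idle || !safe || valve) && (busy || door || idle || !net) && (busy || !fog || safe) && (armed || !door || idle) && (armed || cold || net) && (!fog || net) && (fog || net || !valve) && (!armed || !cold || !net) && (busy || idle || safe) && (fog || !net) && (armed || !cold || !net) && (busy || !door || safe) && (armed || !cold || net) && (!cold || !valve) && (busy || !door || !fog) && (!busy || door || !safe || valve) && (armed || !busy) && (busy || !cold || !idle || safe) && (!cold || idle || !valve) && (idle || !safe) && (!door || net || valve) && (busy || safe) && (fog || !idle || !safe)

UNSATISFIABLE

Case cold = True:
  (!cold || !fog) forces fog = False.
  (fog || !net) forces net = False.
  (!armed || !cold || net) forces armed = False.
  Clause (armed || !cold || net) is falsified — contradiction.
Case cold = False:
  Clause (cold) is falsified — contradiction.
Both cases fail, so the formula is unsatisfiable.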